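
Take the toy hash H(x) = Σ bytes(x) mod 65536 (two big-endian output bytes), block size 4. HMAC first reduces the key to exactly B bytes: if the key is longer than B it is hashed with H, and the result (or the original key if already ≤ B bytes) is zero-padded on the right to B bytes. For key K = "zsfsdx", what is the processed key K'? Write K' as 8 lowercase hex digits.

02a20000

|K| = 6 > B = 4, so first hash the key.
H(K): sum = 122+115+102+115+100+120 = 674 → 02 a2.
Zero-pad H(K) = 02 a2 to 4 bytes: K' = 02 a2 00 00.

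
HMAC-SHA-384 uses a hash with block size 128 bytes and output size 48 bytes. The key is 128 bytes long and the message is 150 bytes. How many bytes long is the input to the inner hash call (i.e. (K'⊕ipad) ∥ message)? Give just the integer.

278

Key is 128 ≤ 128 bytes, zero-padded: |K'| = 128.
Inner input = (K'⊕ipad) ∥ m → 128 + 150 = 278 bytes.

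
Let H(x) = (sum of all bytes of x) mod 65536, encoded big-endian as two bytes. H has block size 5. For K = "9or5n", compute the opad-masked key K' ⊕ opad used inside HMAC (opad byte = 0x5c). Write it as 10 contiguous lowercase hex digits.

Key "9or5n" = 39 6f 72 35 6e is exactly B = 5 bytes: K' = 39 6f 72 35 6e.
XOR each byte with 0x5c: 39⊕5c=65, 6f⊕5c=33, 72⊕5c=2e, 35⊕5c=69, 6e⊕5c=32.

65332e6932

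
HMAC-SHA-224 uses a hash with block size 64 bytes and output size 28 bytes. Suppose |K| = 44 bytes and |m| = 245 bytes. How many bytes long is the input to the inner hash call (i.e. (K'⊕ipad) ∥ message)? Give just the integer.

Key is 44 ≤ 64 bytes, zero-padded: |K'| = 64.
Inner input = (K'⊕ipad) ∥ m → 64 + 245 = 309 bytes.

309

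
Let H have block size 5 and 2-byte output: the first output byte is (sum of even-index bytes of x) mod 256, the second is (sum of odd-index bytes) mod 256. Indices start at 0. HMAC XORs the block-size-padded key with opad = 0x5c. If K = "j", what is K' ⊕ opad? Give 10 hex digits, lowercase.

365c5c5c5c

Key "j" = 6a is 1 byte ≤ B = 5; zero-pad to 5 bytes: K' = 6a 00 00 00 00.
XOR each byte with 0x5c: 6a⊕5c=36, 00⊕5c=5c, 00⊕5c=5c, 00⊕5c=5c, 00⊕5c=5c.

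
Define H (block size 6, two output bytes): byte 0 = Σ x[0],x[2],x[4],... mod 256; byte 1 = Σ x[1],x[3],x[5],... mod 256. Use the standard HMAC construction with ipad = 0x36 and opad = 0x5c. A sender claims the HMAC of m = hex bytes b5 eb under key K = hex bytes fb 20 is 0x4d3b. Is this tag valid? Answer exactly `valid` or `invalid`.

Key hex bytes fb 20 is 2 bytes ≤ B = 6; zero-pad to 6 bytes: K' = fb 20 00 00 00 00.
K' ⊕ ipad = cd 16 36 36 36 36; K' ⊕ opad = a7 7c 5c 5c 5c 5c.
Inner hash: even-index sum = 494 mod 256 = 238; odd-index sum = 365 mod 256 = 109 → ee 6d.
Outer hash (recomputed tag): even-index sum = 589 mod 256 = 77; odd-index sum = 417 mod 256 = 161 → 4d a1.
Recomputed tag = 4da1; claimed = 4d3b → mismatch.

invalid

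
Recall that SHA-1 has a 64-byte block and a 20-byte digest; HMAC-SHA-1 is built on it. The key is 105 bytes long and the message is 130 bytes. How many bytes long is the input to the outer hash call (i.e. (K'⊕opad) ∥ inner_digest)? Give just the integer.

84

Key is 105 > 64 bytes, so it is hashed to 20 bytes then zero-padded to 64: |K'| = 64.
Outer input = (K'⊕opad) ∥ H(inner) → 64 + 20 = 84 bytes.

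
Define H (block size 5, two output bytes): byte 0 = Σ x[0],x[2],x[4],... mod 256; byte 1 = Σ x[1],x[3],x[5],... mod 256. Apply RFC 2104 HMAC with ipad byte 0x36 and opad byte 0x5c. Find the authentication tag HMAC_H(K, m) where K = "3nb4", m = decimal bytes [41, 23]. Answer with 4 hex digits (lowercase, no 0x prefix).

Key "3nb4" = 33 6e 62 34 is 4 bytes ≤ B = 5; zero-pad to 5 bytes: K' = 33 6e 62 34 00.
K' ⊕ ipad = 05 58 54 02 36.  K' ⊕ opad = 6f 32 3e 68 5c.
Inner input = (K'⊕ipad) ∥ m = 05 58 54 02 36 ∥ 29 17.
Inner hash: even-index sum = 166 mod 256 = 166; odd-index sum = 131 mod 256 = 131 → a6 83.
Outer input = (K'⊕opad) ∥ inner = 6f 32 3e 68 5c ∥ a6 83.
Outer hash (tag): even-index sum = 396 mod 256 = 140; odd-index sum = 320 mod 256 = 64 → 8c 40.

8c40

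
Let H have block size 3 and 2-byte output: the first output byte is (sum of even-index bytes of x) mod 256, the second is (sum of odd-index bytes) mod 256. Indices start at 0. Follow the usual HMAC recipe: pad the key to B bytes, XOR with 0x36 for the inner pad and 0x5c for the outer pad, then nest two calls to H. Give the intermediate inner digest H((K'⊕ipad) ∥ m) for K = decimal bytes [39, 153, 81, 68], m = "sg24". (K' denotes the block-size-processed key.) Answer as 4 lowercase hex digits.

1f90

Key decimal bytes [39, 153, 81, 68] = 27 99 51 44 is 4 bytes > B = 3, so hash it first: H(key) = 78 dd, then zero-pad to 3 bytes: K' = 78 dd 00.
K' ⊕ ipad = 4e eb 36.
Inner input = 4e eb 36 ∥ 73 67 32 34.
Inner hash: even-index sum = 287 mod 256 = 31; odd-index sum = 400 mod 256 = 144 → 1f 90.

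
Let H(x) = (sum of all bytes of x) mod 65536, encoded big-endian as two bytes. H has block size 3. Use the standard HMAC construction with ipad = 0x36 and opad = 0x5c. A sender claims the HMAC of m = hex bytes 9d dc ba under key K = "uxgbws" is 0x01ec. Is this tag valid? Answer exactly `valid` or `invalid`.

valid

Key "uxgbws" = 75 78 67 62 77 73 is 6 bytes > B = 3, so hash it first: H(key) = 02 a0, then zero-pad to 3 bytes: K' = 02 a0 00.
K' ⊕ ipad = 34 96 36; K' ⊕ opad = 5e fc 5c.
Inner hash: sum = 52+150+54+157+220+186 = 819 → 03 33.
Outer hash (recomputed tag): sum = 94+252+92+3+51 = 492 → 01 ec.
Recomputed tag = 01ec; claimed = 01ec → match.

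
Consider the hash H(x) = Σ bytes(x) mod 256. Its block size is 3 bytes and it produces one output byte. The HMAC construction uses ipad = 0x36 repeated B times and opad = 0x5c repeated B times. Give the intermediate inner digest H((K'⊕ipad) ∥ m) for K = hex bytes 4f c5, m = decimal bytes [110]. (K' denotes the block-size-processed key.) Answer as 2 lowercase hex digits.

Key hex bytes 4f c5 is 2 bytes ≤ B = 3; zero-pad to 3 bytes: K' = 4f c5 00.
K' ⊕ ipad = 79 f3 36.
Inner input = 79 f3 36 ∥ 6e.
Inner hash: sum = 121+243+54+110 = 528; mod 256 = 16 → 10.

10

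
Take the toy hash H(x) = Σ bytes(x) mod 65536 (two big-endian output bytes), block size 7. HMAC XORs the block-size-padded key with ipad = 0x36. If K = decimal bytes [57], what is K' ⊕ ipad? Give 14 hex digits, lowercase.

Key decimal bytes [57] = 39 is 1 byte ≤ B = 7; zero-pad to 7 bytes: K' = 39 00 00 00 00 00 00.
XOR each byte with 0x36: 39⊕36=0f, 00⊕36=36, 00⊕36=36, 00⊕36=36, 00⊕36=36, 00⊕36=36, 00⊕36=36.

0f363636363636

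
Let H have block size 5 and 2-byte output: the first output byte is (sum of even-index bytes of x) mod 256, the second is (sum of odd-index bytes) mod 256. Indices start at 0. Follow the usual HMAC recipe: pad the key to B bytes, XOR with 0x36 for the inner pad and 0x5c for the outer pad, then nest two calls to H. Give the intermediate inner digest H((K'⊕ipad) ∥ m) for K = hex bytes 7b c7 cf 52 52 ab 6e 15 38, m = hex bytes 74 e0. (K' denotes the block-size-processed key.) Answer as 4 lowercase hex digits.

c099

Key hex bytes 7b c7 cf 52 52 ab 6e 15 38 is 9 bytes > B = 5, so hash it first: H(key) = 42 d9, then zero-pad to 5 bytes: K' = 42 d9 00 00 00.
K' ⊕ ipad = 74 ef 36 36 36.
Inner input = 74 ef 36 36 36 ∥ 74 e0.
Inner hash: even-index sum = 448 mod 256 = 192; odd-index sum = 409 mod 256 = 153 → c0 99.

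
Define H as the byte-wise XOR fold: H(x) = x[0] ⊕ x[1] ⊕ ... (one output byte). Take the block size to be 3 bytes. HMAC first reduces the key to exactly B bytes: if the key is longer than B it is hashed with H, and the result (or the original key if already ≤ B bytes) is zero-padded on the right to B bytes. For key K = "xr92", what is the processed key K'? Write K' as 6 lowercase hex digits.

|K| = 4 > B = 3, so first hash the key.
H(K): XOR 78⊕72⊕39⊕32 = 01.
Zero-pad H(K) = 01 to 3 bytes: K' = 01 00 00.

010000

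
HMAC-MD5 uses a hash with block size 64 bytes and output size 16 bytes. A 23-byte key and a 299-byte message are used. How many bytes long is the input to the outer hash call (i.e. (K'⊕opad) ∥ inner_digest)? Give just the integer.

Key is 23 ≤ 64 bytes, zero-padded: |K'| = 64.
Outer input = (K'⊕opad) ∥ H(inner) → 64 + 16 = 80 bytes.

80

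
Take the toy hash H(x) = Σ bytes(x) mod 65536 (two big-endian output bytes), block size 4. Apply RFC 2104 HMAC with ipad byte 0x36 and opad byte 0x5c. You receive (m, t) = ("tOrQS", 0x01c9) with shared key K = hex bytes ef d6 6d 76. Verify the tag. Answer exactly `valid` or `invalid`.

valid

Key hex bytes ef d6 6d 76 is exactly B = 4 bytes: K' = ef d6 6d 76.
K' ⊕ ipad = d9 e0 5b 40; K' ⊕ opad = b3 8a 31 2a.
Inner hash: sum = 217+224+91+64+116+79+114+81+83 = 1069 → 04 2d.
Outer hash (recomputed tag): sum = 179+138+49+42+4+45 = 457 → 01 c9.
Recomputed tag = 01c9; claimed = 01c9 → match.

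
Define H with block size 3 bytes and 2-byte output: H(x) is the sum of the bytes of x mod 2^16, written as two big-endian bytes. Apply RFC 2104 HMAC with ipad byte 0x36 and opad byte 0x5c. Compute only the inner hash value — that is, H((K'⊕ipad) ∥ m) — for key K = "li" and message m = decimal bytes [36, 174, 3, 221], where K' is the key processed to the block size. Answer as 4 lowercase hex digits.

02a1

Key "li" = 6c 69 is 2 bytes ≤ B = 3; zero-pad to 3 bytes: K' = 6c 69 00.
K' ⊕ ipad = 5a 5f 36.
Inner input = 5a 5f 36 ∥ 24 ae 03 dd.
Inner hash: sum = 90+95+54+36+174+3+221 = 673 → 02 a1.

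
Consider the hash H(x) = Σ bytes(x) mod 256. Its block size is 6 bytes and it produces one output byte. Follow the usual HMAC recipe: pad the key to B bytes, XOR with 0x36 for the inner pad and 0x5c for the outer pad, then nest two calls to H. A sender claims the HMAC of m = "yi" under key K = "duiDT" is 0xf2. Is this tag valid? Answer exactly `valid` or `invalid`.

Key "duiDT" = 64 75 69 44 54 is 5 bytes ≤ B = 6; zero-pad to 6 bytes: K' = 64 75 69 44 54 00.
K' ⊕ ipad = 52 43 5f 72 62 36; K' ⊕ opad = 38 29 35 18 08 5c.
Inner hash: sum = 82+67+95+114+98+54+121+105 = 736; mod 256 = 224 → e0.
Outer hash (recomputed tag): sum = 56+41+53+24+8+92+224 = 498; mod 256 = 242 → f2.
Recomputed tag = f2; claimed = f2 → match.

valid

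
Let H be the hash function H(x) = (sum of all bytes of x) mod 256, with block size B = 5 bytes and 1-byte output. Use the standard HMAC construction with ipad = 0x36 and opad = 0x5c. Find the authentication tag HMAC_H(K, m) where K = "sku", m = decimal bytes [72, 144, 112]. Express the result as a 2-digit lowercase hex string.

Key "sku" = 73 6b 75 is 3 bytes ≤ B = 5; zero-pad to 5 bytes: K' = 73 6b 75 00 00.
K' ⊕ ipad = 45 5d 43 36 36.  K' ⊕ opad = 2f 37 29 5c 5c.
Inner input = (K'⊕ipad) ∥ m = 45 5d 43 36 36 ∥ 48 90 70.
Inner hash: sum = 69+93+67+54+54+72+144+112 = 665; mod 256 = 153 → 99.
Outer input = (K'⊕opad) ∥ inner = 2f 37 29 5c 5c ∥ 99.
Outer hash (tag): sum = 47+55+41+92+92+153 = 480; mod 256 = 224 → e0.

e0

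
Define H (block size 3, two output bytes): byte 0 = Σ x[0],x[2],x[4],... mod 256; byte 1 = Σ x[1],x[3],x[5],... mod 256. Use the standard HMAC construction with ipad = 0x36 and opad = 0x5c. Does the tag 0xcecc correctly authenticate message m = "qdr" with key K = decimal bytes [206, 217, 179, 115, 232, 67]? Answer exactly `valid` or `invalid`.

invalid

Key decimal bytes [206, 217, 179, 115, 232, 67] = ce d9 b3 73 e8 43 is 6 bytes > B = 3, so hash it first: H(key) = 69 8f, then zero-pad to 3 bytes: K' = 69 8f 00.
K' ⊕ ipad = 5f b9 36; K' ⊕ opad = 35 d3 5c.
Inner hash: even-index sum = 249 mod 256 = 249; odd-index sum = 412 mod 256 = 156 → f9 9c.
Outer hash (recomputed tag): even-index sum = 301 mod 256 = 45; odd-index sum = 460 mod 256 = 204 → 2d cc.
Recomputed tag = 2dcc; claimed = cecc → mismatch.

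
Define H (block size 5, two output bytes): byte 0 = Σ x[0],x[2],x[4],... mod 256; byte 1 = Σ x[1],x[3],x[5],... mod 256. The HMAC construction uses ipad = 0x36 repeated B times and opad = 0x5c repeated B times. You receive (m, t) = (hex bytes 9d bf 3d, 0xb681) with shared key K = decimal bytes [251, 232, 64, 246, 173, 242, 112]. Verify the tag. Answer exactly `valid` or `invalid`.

Key decimal bytes [251, 232, 64, 246, 173, 242, 112] = fb e8 40 f6 ad f2 70 is 7 bytes > B = 5, so hash it first: H(key) = 58 d0, then zero-pad to 5 bytes: K' = 58 d0 00 00 00.
K' ⊕ ipad = 6e e6 36 36 36; K' ⊕ opad = 04 8c 5c 5c 5c.
Inner hash: even-index sum = 409 mod 256 = 153; odd-index sum = 502 mod 256 = 246 → 99 f6.
Outer hash (recomputed tag): even-index sum = 434 mod 256 = 178; odd-index sum = 385 mod 256 = 129 → b2 81.
Recomputed tag = b281; claimed = b681 → mismatch.

invalid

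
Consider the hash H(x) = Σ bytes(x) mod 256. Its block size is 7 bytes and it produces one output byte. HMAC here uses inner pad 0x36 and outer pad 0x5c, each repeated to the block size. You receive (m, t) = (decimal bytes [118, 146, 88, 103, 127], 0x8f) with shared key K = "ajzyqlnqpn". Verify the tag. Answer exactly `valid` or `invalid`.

invalid

Key "ajzyqlnqpn" = 61 6a 7a 79 71 6c 6e 71 70 6e is 10 bytes > B = 7, so hash it first: H(key) = 58, then zero-pad to 7 bytes: K' = 58 00 00 00 00 00 00.
K' ⊕ ipad = 6e 36 36 36 36 36 36; K' ⊕ opad = 04 5c 5c 5c 5c 5c 5c.
Inner hash: sum = 110+54+54+54+54+54+54+118+146+88+103+127 = 1016; mod 256 = 248 → f8.
Outer hash (recomputed tag): sum = 4+92+92+92+92+92+92+248 = 804; mod 256 = 36 → 24.
Recomputed tag = 24; claimed = 8f → mismatch.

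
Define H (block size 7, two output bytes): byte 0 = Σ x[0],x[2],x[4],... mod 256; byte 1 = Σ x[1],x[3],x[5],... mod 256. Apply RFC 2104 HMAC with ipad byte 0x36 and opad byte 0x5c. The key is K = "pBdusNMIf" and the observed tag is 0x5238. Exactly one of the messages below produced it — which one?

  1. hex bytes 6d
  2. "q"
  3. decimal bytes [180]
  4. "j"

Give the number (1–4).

3

Key "pBdusNMIf" = 70 42 64 75 73 4e 4d 49 66 is 9 bytes > B = 7, so hash it first: H(key) = fa 4e, then zero-pad to 7 bytes: K' = fa 4e 00 00 00 00 00.
K' ⊕ ipad = cc 78 36 36 36 36 36; K' ⊕ opad = a6 12 5c 5c 5c 5c 5c.
m1: inner = H(cc 78 36 36 36 36 36 6d) = 6e 51; tag = H(a6 12 5c 5c 5c 5c 5c 6e 51) = 0b38
m2: inner = H(cc 78 36 36 36 36 36 71) = 6e 55; tag = H(a6 12 5c 5c 5c 5c 5c 6e 55) = 0f38
m3: inner = H(cc 78 36 36 36 36 36 b4) = 6e 98; tag = H(a6 12 5c 5c 5c 5c 5c 6e 98) = 5238 ← matches
m4: inner = H(cc 78 36 36 36 36 36 6a) = 6e 4e; tag = H(a6 12 5c 5c 5c 5c 5c 6e 4e) = 0838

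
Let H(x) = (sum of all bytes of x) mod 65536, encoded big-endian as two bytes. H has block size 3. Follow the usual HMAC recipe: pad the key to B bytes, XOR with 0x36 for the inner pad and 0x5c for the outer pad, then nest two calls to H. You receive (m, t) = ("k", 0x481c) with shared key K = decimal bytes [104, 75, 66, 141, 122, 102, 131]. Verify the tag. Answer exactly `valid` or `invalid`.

Key decimal bytes [104, 75, 66, 141, 122, 102, 131] = 68 4b 42 8d 7a 66 83 is 7 bytes > B = 3, so hash it first: H(key) = 02 e5, then zero-pad to 3 bytes: K' = 02 e5 00.
K' ⊕ ipad = 34 d3 36; K' ⊕ opad = 5e b9 5c.
Inner hash: sum = 52+211+54+107 = 424 → 01 a8.
Outer hash (recomputed tag): sum = 94+185+92+1+168 = 540 → 02 1c.
Recomputed tag = 021c; claimed = 481c → mismatch.

invalid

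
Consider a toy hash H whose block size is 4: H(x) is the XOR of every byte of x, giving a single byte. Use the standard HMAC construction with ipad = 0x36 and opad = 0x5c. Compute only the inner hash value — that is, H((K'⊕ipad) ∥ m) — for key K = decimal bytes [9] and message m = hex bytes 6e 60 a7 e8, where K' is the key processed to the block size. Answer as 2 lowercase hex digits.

Key decimal bytes [9] = 09 is 1 byte ≤ B = 4; zero-pad to 4 bytes: K' = 09 00 00 00.
K' ⊕ ipad = 3f 36 36 36.
Inner input = 3f 36 36 36 ∥ 6e 60 a7 e8.
Inner hash: XOR 3f⊕36⊕36⊕36⊕6e⊕60⊕a7⊕e8 = 48.

48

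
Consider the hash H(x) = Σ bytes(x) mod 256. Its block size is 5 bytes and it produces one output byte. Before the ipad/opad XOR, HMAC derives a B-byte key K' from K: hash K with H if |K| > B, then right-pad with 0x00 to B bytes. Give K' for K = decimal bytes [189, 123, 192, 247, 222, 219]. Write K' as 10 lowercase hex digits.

|K| = 6 > B = 5, so first hash the key.
H(K): sum = 189+123+192+247+222+219 = 1192; mod 256 = 168 → a8.
Zero-pad H(K) = a8 to 5 bytes: K' = a8 00 00 00 00.

a800000000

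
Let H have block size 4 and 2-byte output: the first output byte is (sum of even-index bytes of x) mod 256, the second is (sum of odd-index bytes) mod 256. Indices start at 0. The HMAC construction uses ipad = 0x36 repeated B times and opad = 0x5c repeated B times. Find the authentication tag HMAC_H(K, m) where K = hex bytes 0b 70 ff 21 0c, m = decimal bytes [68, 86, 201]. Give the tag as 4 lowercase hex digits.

Key hex bytes 0b 70 ff 21 0c is 5 bytes > B = 4, so hash it first: H(key) = 16 91, then zero-pad to 4 bytes: K' = 16 91 00 00.
K' ⊕ ipad = 20 a7 36 36.  K' ⊕ opad = 4a cd 5c 5c.
Inner input = (K'⊕ipad) ∥ m = 20 a7 36 36 ∥ 44 56 c9.
Inner hash: even-index sum = 355 mod 256 = 99; odd-index sum = 307 mod 256 = 51 → 63 33.
Outer input = (K'⊕opad) ∥ inner = 4a cd 5c 5c ∥ 63 33.
Outer hash (tag): even-index sum = 265 mod 256 = 9; odd-index sum = 348 mod 256 = 92 → 09 5c.

095c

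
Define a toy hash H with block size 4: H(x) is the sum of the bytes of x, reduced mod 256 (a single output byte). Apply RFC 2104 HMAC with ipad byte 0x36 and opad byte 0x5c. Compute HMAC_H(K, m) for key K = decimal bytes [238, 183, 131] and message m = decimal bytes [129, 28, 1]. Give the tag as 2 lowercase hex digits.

ba

Key decimal bytes [238, 183, 131] = ee b7 83 is 3 bytes ≤ B = 4; zero-pad to 4 bytes: K' = ee b7 83 00.
K' ⊕ ipad = d8 81 b5 36.  K' ⊕ opad = b2 eb df 5c.
Inner input = (K'⊕ipad) ∥ m = d8 81 b5 36 ∥ 81 1c 01.
Inner hash: sum = 216+129+181+54+129+28+1 = 738; mod 256 = 226 → e2.
Outer input = (K'⊕opad) ∥ inner = b2 eb df 5c ∥ e2.
Outer hash (tag): sum = 178+235+223+92+226 = 954; mod 256 = 186 → ba.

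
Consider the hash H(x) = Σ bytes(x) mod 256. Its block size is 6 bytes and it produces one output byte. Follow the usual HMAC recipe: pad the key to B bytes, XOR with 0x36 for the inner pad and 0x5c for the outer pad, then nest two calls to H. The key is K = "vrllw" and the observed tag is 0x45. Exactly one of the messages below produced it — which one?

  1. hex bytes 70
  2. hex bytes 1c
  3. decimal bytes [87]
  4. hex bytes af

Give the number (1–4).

3

Key "vrllw" = 76 72 6c 6c 77 is 5 bytes ≤ B = 6; zero-pad to 6 bytes: K' = 76 72 6c 6c 77 00.
K' ⊕ ipad = 40 44 5a 5a 41 36; K' ⊕ opad = 2a 2e 30 30 2b 5c.
m1: inner = H(40 44 5a 5a 41 36 70) = 1f; tag = H(2a 2e 30 30 2b 5c 1f) = 5e
m2: inner = H(40 44 5a 5a 41 36 1c) = cb; tag = H(2a 2e 30 30 2b 5c cb) = 0a
m3: inner = H(40 44 5a 5a 41 36 57) = 06; tag = H(2a 2e 30 30 2b 5c 06) = 45 ← matches
m4: inner = H(40 44 5a 5a 41 36 af) = 5e; tag = H(2a 2e 30 30 2b 5c 5e) = 9d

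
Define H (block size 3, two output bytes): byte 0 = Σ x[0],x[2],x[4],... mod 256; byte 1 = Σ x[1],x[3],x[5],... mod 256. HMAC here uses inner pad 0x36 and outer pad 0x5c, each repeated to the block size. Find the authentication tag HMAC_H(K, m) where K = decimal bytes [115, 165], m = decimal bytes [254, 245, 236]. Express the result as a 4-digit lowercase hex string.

0869

Key decimal bytes [115, 165] = 73 a5 is 2 bytes ≤ B = 3; zero-pad to 3 bytes: K' = 73 a5 00.
K' ⊕ ipad = 45 93 36.  K' ⊕ opad = 2f f9 5c.
Inner input = (K'⊕ipad) ∥ m = 45 93 36 ∥ fe f5 ec.
Inner hash: even-index sum = 368 mod 256 = 112; odd-index sum = 637 mod 256 = 125 → 70 7d.
Outer input = (K'⊕opad) ∥ inner = 2f f9 5c ∥ 70 7d.
Outer hash (tag): even-index sum = 264 mod 256 = 8; odd-index sum = 361 mod 256 = 105 → 08 69.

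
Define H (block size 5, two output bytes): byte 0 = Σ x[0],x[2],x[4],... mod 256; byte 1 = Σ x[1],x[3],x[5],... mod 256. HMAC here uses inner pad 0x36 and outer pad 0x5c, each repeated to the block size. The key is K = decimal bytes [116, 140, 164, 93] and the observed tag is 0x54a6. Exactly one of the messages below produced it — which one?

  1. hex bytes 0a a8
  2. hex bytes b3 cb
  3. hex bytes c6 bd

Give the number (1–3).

2

Key decimal bytes [116, 140, 164, 93] = 74 8c a4 5d is 4 bytes ≤ B = 5; zero-pad to 5 bytes: K' = 74 8c a4 5d 00.
K' ⊕ ipad = 42 ba 92 6b 36; K' ⊕ opad = 28 d0 f8 01 5c.
m1: inner = H(42 ba 92 6b 36 0a a8) = b2 2f; tag = H(28 d0 f8 01 5c b2 2f) = ab83
m2: inner = H(42 ba 92 6b 36 b3 cb) = d5 d8; tag = H(28 d0 f8 01 5c d5 d8) = 54a6 ← matches
m3: inner = H(42 ba 92 6b 36 c6 bd) = c7 eb; tag = H(28 d0 f8 01 5c c7 eb) = 6798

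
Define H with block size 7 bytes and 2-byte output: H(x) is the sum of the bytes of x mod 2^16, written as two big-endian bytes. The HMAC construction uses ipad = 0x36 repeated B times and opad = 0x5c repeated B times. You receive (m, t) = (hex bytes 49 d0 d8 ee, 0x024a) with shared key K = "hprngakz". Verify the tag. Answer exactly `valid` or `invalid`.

invalid

Key "hprngakz" = 68 70 72 6e 67 61 6b 7a is 8 bytes > B = 7, so hash it first: H(key) = 03 65, then zero-pad to 7 bytes: K' = 03 65 00 00 00 00 00.
K' ⊕ ipad = 35 53 36 36 36 36 36; K' ⊕ opad = 5f 39 5c 5c 5c 5c 5c.
Inner hash: sum = 53+83+54+54+54+54+54+73+208+216+238 = 1141 → 04 75.
Outer hash (recomputed tag): sum = 95+57+92+92+92+92+92+4+117 = 733 → 02 dd.
Recomputed tag = 02dd; claimed = 024a → mismatch.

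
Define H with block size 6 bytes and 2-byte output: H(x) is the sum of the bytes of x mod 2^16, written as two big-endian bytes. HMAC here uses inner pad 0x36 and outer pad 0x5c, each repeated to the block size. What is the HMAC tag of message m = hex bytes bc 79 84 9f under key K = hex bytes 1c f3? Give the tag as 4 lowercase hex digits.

0282

Key hex bytes 1c f3 is 2 bytes ≤ B = 6; zero-pad to 6 bytes: K' = 1c f3 00 00 00 00.
K' ⊕ ipad = 2a c5 36 36 36 36.  K' ⊕ opad = 40 af 5c 5c 5c 5c.
Inner input = (K'⊕ipad) ∥ m = 2a c5 36 36 36 36 ∥ bc 79 84 9f.
Inner hash: sum = 42+197+54+54+54+54+188+121+132+159 = 1055 → 04 1f.
Outer input = (K'⊕opad) ∥ inner = 40 af 5c 5c 5c 5c ∥ 04 1f.
Outer hash (tag): sum = 64+175+92+92+92+92+4+31 = 642 → 02 82.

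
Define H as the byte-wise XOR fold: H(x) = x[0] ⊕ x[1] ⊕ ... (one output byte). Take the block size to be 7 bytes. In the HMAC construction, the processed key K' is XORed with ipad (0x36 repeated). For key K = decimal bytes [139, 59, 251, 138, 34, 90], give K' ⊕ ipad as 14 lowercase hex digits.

Key decimal bytes [139, 59, 251, 138, 34, 90] = 8b 3b fb 8a 22 5a is 6 bytes ≤ B = 7; zero-pad to 7 bytes: K' = 8b 3b fb 8a 22 5a 00.
XOR each byte with 0x36: 8b⊕36=bd, 3b⊕36=0d, fb⊕36=cd, 8a⊕36=bc, 22⊕36=14, 5a⊕36=6c, 00⊕36=36.

bd0dcdbc146c36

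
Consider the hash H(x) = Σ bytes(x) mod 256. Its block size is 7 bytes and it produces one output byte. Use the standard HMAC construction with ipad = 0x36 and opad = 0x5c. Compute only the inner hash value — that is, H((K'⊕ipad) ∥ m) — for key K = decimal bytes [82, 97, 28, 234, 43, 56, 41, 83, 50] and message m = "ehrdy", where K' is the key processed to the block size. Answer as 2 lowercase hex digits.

Key decimal bytes [82, 97, 28, 234, 43, 56, 41, 83, 50] = 52 61 1c ea 2b 38 29 53 32 is 9 bytes > B = 7, so hash it first: H(key) = ca, then zero-pad to 7 bytes: K' = ca 00 00 00 00 00 00.
K' ⊕ ipad = fc 36 36 36 36 36 36.
Inner input = fc 36 36 36 36 36 36 ∥ 65 68 72 64 79.
Inner hash: sum = 252+54+54+54+54+54+54+101+104+114+100+121 = 1116; mod 256 = 92 → 5c.

5c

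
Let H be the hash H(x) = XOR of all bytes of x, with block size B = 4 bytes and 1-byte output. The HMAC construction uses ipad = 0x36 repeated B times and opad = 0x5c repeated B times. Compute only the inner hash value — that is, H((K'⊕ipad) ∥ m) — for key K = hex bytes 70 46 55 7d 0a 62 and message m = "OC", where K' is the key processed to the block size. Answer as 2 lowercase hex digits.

7a

Key hex bytes 70 46 55 7d 0a 62 is 6 bytes > B = 4, so hash it first: H(key) = 76, then zero-pad to 4 bytes: K' = 76 00 00 00.
K' ⊕ ipad = 40 36 36 36.
Inner input = 40 36 36 36 ∥ 4f 43.
Inner hash: XOR 40⊕36⊕36⊕36⊕4f⊕43 = 7a.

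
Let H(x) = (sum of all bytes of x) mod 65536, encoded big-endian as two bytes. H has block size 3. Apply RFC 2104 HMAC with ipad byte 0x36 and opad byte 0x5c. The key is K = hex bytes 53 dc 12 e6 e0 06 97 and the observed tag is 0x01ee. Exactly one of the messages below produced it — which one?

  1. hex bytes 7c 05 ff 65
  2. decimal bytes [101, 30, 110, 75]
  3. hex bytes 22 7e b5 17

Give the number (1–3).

2

Key hex bytes 53 dc 12 e6 e0 06 97 is 7 bytes > B = 3, so hash it first: H(key) = 03 a4, then zero-pad to 3 bytes: K' = 03 a4 00.
K' ⊕ ipad = 35 92 36; K' ⊕ opad = 5f f8 5c.
m1: inner = H(35 92 36 7c 05 ff 65) = 02 e2; tag = H(5f f8 5c 02 e2) = 0297
m2: inner = H(35 92 36 65 1e 6e 4b) = 02 39; tag = H(5f f8 5c 02 39) = 01ee ← matches
m3: inner = H(35 92 36 22 7e b5 17) = 02 69; tag = H(5f f8 5c 02 69) = 021e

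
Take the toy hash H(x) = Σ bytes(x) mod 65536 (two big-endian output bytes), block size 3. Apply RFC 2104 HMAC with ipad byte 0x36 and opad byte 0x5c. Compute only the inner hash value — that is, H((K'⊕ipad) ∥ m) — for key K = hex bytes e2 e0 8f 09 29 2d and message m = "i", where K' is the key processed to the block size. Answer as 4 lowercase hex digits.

0159

Key hex bytes e2 e0 8f 09 29 2d is 6 bytes > B = 3, so hash it first: H(key) = 02 b0, then zero-pad to 3 bytes: K' = 02 b0 00.
K' ⊕ ipad = 34 86 36.
Inner input = 34 86 36 ∥ 69.
Inner hash: sum = 52+134+54+105 = 345 → 01 59.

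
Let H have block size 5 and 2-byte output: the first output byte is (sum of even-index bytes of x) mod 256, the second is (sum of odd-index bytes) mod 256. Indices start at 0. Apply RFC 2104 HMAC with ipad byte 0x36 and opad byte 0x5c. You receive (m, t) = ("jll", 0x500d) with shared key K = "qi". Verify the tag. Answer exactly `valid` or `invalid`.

Key "qi" = 71 69 is 2 bytes ≤ B = 5; zero-pad to 5 bytes: K' = 71 69 00 00 00.
K' ⊕ ipad = 47 5f 36 36 36; K' ⊕ opad = 2d 35 5c 5c 5c.
Inner hash: even-index sum = 287 mod 256 = 31; odd-index sum = 363 mod 256 = 107 → 1f 6b.
Outer hash (recomputed tag): even-index sum = 336 mod 256 = 80; odd-index sum = 176 mod 256 = 176 → 50 b0.
Recomputed tag = 50b0; claimed = 500d → mismatch.

invalid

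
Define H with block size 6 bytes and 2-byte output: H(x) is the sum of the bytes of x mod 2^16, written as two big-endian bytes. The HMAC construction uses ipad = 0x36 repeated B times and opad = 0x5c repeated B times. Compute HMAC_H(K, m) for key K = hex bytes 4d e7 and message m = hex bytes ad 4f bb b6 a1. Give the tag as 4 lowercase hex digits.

0273

Key hex bytes 4d e7 is 2 bytes ≤ B = 6; zero-pad to 6 bytes: K' = 4d e7 00 00 00 00.
K' ⊕ ipad = 7b d1 36 36 36 36.  K' ⊕ opad = 11 bb 5c 5c 5c 5c.
Inner input = (K'⊕ipad) ∥ m = 7b d1 36 36 36 36 ∥ ad 4f bb b6 a1.
Inner hash: sum = 123+209+54+54+54+54+173+79+187+182+161 = 1330 → 05 32.
Outer input = (K'⊕opad) ∥ inner = 11 bb 5c 5c 5c 5c ∥ 05 32.
Outer hash (tag): sum = 17+187+92+92+92+92+5+50 = 627 → 02 73.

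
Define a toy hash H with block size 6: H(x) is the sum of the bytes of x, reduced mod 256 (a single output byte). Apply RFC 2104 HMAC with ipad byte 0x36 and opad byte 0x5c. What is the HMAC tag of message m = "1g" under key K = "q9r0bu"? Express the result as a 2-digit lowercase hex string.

Key "q9r0bu" = 71 39 72 30 62 75 is exactly B = 6 bytes: K' = 71 39 72 30 62 75.
K' ⊕ ipad = 47 0f 44 06 54 43.  K' ⊕ opad = 2d 65 2e 6c 3e 29.
Inner input = (K'⊕ipad) ∥ m = 47 0f 44 06 54 43 ∥ 31 67.
Inner hash: sum = 71+15+68+6+84+67+49+103 = 463; mod 256 = 207 → cf.
Outer input = (K'⊕opad) ∥ inner = 2d 65 2e 6c 3e 29 ∥ cf.
Outer hash (tag): sum = 45+101+46+108+62+41+207 = 610; mod 256 = 98 → 62.

62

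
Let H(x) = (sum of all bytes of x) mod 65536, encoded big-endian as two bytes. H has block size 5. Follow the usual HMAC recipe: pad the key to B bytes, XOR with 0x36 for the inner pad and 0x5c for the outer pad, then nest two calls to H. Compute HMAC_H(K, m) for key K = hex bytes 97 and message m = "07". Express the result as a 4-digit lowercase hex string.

031c

Key hex bytes 97 is 1 byte ≤ B = 5; zero-pad to 5 bytes: K' = 97 00 00 00 00.
K' ⊕ ipad = a1 36 36 36 36.  K' ⊕ opad = cb 5c 5c 5c 5c.
Inner input = (K'⊕ipad) ∥ m = a1 36 36 36 36 ∥ 30 37.
Inner hash: sum = 161+54+54+54+54+48+55 = 480 → 01 e0.
Outer input = (K'⊕opad) ∥ inner = cb 5c 5c 5c 5c ∥ 01 e0.
Outer hash (tag): sum = 203+92+92+92+92+1+224 = 796 → 03 1c.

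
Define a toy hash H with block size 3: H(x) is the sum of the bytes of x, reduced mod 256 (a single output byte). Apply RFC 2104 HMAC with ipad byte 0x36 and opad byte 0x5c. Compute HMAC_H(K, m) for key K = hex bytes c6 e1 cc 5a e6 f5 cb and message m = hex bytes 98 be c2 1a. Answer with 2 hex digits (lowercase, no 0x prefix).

Key hex bytes c6 e1 cc 5a e6 f5 cb is 7 bytes > B = 3, so hash it first: H(key) = 73, then zero-pad to 3 bytes: K' = 73 00 00.
K' ⊕ ipad = 45 36 36.  K' ⊕ opad = 2f 5c 5c.
Inner input = (K'⊕ipad) ∥ m = 45 36 36 ∥ 98 be c2 1a.
Inner hash: sum = 69+54+54+152+190+194+26 = 739; mod 256 = 227 → e3.
Outer input = (K'⊕opad) ∥ inner = 2f 5c 5c ∥ e3.
Outer hash (tag): sum = 47+92+92+227 = 458; mod 256 = 202 → ca.

ca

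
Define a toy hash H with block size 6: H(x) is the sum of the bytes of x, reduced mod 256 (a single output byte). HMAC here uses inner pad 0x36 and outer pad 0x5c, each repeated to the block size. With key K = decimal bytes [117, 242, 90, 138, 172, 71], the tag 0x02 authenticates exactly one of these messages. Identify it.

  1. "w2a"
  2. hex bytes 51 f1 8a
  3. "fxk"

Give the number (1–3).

Key decimal bytes [117, 242, 90, 138, 172, 71] = 75 f2 5a 8a ac 47 is exactly B = 6 bytes: K' = 75 f2 5a 8a ac 47.
K' ⊕ ipad = 43 c4 6c bc 9a 71; K' ⊕ opad = 29 ae 06 d6 f0 1b.
m1: inner = H(43 c4 6c bc 9a 71 77 32 61) = 44; tag = H(29 ae 06 d6 f0 1b 44) = 02 ← matches
m2: inner = H(43 c4 6c bc 9a 71 51 f1 8a) = 06; tag = H(29 ae 06 d6 f0 1b 06) = c4
m3: inner = H(43 c4 6c bc 9a 71 66 78 6b) = 83; tag = H(29 ae 06 d6 f0 1b 83) = 41

1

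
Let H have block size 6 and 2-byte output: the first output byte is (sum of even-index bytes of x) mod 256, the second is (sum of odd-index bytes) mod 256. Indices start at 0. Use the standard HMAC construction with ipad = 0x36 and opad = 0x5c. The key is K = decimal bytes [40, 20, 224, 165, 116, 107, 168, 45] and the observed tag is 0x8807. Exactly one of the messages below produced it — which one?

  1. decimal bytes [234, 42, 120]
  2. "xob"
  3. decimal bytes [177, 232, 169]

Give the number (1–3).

2

Key decimal bytes [40, 20, 224, 165, 116, 107, 168, 45] = 28 14 e0 a5 74 6b a8 2d is 8 bytes > B = 6, so hash it first: H(key) = 24 51, then zero-pad to 6 bytes: K' = 24 51 00 00 00 00.
K' ⊕ ipad = 12 67 36 36 36 36; K' ⊕ opad = 78 0d 5c 5c 5c 5c.
m1: inner = H(12 67 36 36 36 36 ea 2a 78) = e0 fd; tag = H(78 0d 5c 5c 5c 5c e0 fd) = 10c2
m2: inner = H(12 67 36 36 36 36 78 6f 62) = 58 42; tag = H(78 0d 5c 5c 5c 5c 58 42) = 8807 ← matches
m3: inner = H(12 67 36 36 36 36 b1 e8 a9) = d8 bb; tag = H(78 0d 5c 5c 5c 5c d8 bb) = 0880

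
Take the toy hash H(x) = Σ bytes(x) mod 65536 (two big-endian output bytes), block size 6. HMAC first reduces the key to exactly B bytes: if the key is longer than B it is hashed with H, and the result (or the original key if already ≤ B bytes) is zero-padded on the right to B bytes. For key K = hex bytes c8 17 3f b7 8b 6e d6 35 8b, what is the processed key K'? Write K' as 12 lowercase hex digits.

046400000000

|K| = 9 > B = 6, so first hash the key.
H(K): sum = 200+23+63+183+139+110+214+53+139 = 1124 → 04 64.
Zero-pad H(K) = 04 64 to 6 bytes: K' = 04 64 00 00 00 00.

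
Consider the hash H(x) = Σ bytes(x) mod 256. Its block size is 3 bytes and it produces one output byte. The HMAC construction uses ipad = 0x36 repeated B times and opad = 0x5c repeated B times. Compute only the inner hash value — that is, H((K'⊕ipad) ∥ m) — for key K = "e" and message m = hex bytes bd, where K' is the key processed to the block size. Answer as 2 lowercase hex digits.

Key "e" = 65 is 1 byte ≤ B = 3; zero-pad to 3 bytes: K' = 65 00 00.
K' ⊕ ipad = 53 36 36.
Inner input = 53 36 36 ∥ bd.
Inner hash: sum = 83+54+54+189 = 380; mod 256 = 124 → 7c.

7c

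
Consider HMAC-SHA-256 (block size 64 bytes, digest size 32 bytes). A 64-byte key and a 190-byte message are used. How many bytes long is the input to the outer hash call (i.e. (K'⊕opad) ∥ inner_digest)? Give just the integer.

Key is 64 ≤ 64 bytes, zero-padded: |K'| = 64.
Outer input = (K'⊕opad) ∥ H(inner) → 64 + 32 = 96 bytes.

96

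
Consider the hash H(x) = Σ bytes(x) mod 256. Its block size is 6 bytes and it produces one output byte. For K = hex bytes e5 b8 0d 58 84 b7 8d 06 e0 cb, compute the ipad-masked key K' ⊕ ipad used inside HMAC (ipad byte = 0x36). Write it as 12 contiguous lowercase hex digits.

Key hex bytes e5 b8 0d 58 84 b7 8d 06 e0 cb is 10 bytes > B = 6, so hash it first: H(key) = 7b, then zero-pad to 6 bytes: K' = 7b 00 00 00 00 00.
XOR each byte with 0x36: 7b⊕36=4d, 00⊕36=36, 00⊕36=36, 00⊕36=36, 00⊕36=36, 00⊕36=36.

4d3636363636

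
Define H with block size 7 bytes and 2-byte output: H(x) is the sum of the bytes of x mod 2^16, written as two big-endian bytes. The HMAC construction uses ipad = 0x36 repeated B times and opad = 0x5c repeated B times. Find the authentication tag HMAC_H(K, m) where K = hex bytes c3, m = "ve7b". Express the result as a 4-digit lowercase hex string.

0377

Key hex bytes c3 is 1 byte ≤ B = 7; zero-pad to 7 bytes: K' = c3 00 00 00 00 00 00.
K' ⊕ ipad = f5 36 36 36 36 36 36.  K' ⊕ opad = 9f 5c 5c 5c 5c 5c 5c.
Inner input = (K'⊕ipad) ∥ m = f5 36 36 36 36 36 36 ∥ 76 65 37 62.
Inner hash: sum = 245+54+54+54+54+54+54+118+101+55+98 = 941 → 03 ad.
Outer input = (K'⊕opad) ∥ inner = 9f 5c 5c 5c 5c 5c 5c ∥ 03 ad.
Outer hash (tag): sum = 159+92+92+92+92+92+92+3+173 = 887 → 03 77.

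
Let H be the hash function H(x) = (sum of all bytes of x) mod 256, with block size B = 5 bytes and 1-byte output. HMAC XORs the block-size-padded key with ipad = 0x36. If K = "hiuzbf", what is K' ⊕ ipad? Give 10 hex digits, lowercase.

Key "hiuzbf" = 68 69 75 7a 62 66 is 6 bytes > B = 5, so hash it first: H(key) = 88, then zero-pad to 5 bytes: K' = 88 00 00 00 00.
XOR each byte with 0x36: 88⊕36=be, 00⊕36=36, 00⊕36=36, 00⊕36=36, 00⊕36=36.

be36363636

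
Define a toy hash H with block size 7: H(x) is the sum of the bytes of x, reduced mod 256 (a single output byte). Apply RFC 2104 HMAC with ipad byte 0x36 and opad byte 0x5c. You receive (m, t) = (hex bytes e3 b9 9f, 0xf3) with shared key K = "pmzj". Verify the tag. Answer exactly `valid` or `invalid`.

valid

Key "pmzj" = 70 6d 7a 6a is 4 bytes ≤ B = 7; zero-pad to 7 bytes: K' = 70 6d 7a 6a 00 00 00.
K' ⊕ ipad = 46 5b 4c 5c 36 36 36; K' ⊕ opad = 2c 31 26 36 5c 5c 5c.
Inner hash: sum = 70+91+76+92+54+54+54+227+185+159 = 1062; mod 256 = 38 → 26.
Outer hash (recomputed tag): sum = 44+49+38+54+92+92+92+38 = 499; mod 256 = 243 → f3.
Recomputed tag = f3; claimed = f3 → match.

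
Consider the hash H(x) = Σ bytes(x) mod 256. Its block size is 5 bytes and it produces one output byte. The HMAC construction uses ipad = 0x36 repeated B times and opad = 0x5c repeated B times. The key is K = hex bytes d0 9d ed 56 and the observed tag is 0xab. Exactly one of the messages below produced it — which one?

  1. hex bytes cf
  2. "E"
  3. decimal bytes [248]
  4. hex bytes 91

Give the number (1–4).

2

Key hex bytes d0 9d ed 56 is 4 bytes ≤ B = 5; zero-pad to 5 bytes: K' = d0 9d ed 56 00.
K' ⊕ ipad = e6 ab db 60 36; K' ⊕ opad = 8c c1 b1 0a 5c.
m1: inner = H(e6 ab db 60 36 cf) = d1; tag = H(8c c1 b1 0a 5c d1) = 35
m2: inner = H(e6 ab db 60 36 45) = 47; tag = H(8c c1 b1 0a 5c 47) = ab ← matches
m3: inner = H(e6 ab db 60 36 f8) = fa; tag = H(8c c1 b1 0a 5c fa) = 5e
m4: inner = H(e6 ab db 60 36 91) = 93; tag = H(8c c1 b1 0a 5c 93) = f7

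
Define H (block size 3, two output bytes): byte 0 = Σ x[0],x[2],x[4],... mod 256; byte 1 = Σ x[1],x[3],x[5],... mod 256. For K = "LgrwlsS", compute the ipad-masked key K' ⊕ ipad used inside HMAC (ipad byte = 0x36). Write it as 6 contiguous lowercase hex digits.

4b6736

Key "LgrwlsS" = 4c 67 72 77 6c 73 53 is 7 bytes > B = 3, so hash it first: H(key) = 7d 51, then zero-pad to 3 bytes: K' = 7d 51 00.
XOR each byte with 0x36: 7d⊕36=4b, 51⊕36=67, 00⊕36=36.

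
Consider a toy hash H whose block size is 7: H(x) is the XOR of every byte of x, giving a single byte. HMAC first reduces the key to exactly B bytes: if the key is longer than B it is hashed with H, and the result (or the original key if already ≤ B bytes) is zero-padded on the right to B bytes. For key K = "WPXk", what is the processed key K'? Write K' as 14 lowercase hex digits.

5750586b000000

Key "WPXk" = 57 50 58 6b is 4 bytes ≤ B = 7; zero-pad to 7 bytes: K' = 57 50 58 6b 00 00 00.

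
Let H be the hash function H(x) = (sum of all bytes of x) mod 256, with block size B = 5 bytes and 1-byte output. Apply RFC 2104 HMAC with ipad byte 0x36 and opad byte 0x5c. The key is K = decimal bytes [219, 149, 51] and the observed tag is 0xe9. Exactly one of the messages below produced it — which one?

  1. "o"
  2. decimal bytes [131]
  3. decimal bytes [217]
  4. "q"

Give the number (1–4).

Key decimal bytes [219, 149, 51] = db 95 33 is 3 bytes ≤ B = 5; zero-pad to 5 bytes: K' = db 95 33 00 00.
K' ⊕ ipad = ed a3 05 36 36; K' ⊕ opad = 87 c9 6f 5c 5c.
m1: inner = H(ed a3 05 36 36 6f) = 70; tag = H(87 c9 6f 5c 5c 70) = e7
m2: inner = H(ed a3 05 36 36 83) = 84; tag = H(87 c9 6f 5c 5c 84) = fb
m3: inner = H(ed a3 05 36 36 d9) = da; tag = H(87 c9 6f 5c 5c da) = 51
m4: inner = H(ed a3 05 36 36 71) = 72; tag = H(87 c9 6f 5c 5c 72) = e9 ← matches

4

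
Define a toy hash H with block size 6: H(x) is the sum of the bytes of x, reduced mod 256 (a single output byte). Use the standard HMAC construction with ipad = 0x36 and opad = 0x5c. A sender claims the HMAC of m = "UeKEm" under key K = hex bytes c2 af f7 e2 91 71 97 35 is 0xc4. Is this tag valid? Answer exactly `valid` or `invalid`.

invalid

Key hex bytes c2 af f7 e2 91 71 97 35 is 8 bytes > B = 6, so hash it first: H(key) = 18, then zero-pad to 6 bytes: K' = 18 00 00 00 00 00.
K' ⊕ ipad = 2e 36 36 36 36 36; K' ⊕ opad = 44 5c 5c 5c 5c 5c.
Inner hash: sum = 46+54+54+54+54+54+85+101+75+69+109 = 755; mod 256 = 243 → f3.
Outer hash (recomputed tag): sum = 68+92+92+92+92+92+243 = 771; mod 256 = 3 → 03.
Recomputed tag = 03; claimed = c4 → mismatch.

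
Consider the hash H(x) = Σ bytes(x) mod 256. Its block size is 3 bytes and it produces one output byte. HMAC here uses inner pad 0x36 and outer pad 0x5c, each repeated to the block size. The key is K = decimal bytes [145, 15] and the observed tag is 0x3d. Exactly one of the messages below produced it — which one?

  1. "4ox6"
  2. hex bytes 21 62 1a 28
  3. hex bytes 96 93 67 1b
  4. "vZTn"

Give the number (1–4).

3

Key decimal bytes [145, 15] = 91 0f is 2 bytes ≤ B = 3; zero-pad to 3 bytes: K' = 91 0f 00.
K' ⊕ ipad = a7 39 36; K' ⊕ opad = cd 53 5c.
m1: inner = H(a7 39 36 34 6f 78 36) = 67; tag = H(cd 53 5c 67) = e3
m2: inner = H(a7 39 36 21 62 1a 28) = db; tag = H(cd 53 5c db) = 57
m3: inner = H(a7 39 36 96 93 67 1b) = c1; tag = H(cd 53 5c c1) = 3d ← matches
m4: inner = H(a7 39 36 76 5a 54 6e) = a8; tag = H(cd 53 5c a8) = 24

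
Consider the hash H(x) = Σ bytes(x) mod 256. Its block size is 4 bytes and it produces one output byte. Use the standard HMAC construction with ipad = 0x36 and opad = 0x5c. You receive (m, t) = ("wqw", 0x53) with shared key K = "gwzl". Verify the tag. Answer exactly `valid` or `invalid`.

valid

Key "gwzl" = 67 77 7a 6c is exactly B = 4 bytes: K' = 67 77 7a 6c.
K' ⊕ ipad = 51 41 4c 5a; K' ⊕ opad = 3b 2b 26 30.
Inner hash: sum = 81+65+76+90+119+113+119 = 663; mod 256 = 151 → 97.
Outer hash (recomputed tag): sum = 59+43+38+48+151 = 339; mod 256 = 83 → 53.
Recomputed tag = 53; claimed = 53 → match.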